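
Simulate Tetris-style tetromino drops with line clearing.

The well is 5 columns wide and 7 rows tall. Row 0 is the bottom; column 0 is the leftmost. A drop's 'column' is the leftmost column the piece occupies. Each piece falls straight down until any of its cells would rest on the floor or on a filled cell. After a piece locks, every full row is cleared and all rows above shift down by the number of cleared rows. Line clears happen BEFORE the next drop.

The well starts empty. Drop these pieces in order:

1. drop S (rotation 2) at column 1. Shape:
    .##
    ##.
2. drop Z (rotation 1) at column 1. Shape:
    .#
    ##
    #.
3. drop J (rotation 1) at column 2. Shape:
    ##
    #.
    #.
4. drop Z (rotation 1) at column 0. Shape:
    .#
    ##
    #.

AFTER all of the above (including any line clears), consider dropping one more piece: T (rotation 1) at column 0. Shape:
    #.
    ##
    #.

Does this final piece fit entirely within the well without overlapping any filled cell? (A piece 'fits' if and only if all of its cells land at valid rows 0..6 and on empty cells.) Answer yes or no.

Answer: yes

Derivation:
Drop 1: S rot2 at col 1 lands with bottom-row=0; cleared 0 line(s) (total 0); column heights now [0 1 2 2 0], max=2
Drop 2: Z rot1 at col 1 lands with bottom-row=1; cleared 0 line(s) (total 0); column heights now [0 3 4 2 0], max=4
Drop 3: J rot1 at col 2 lands with bottom-row=4; cleared 0 line(s) (total 0); column heights now [0 3 7 7 0], max=7
Drop 4: Z rot1 at col 0 lands with bottom-row=2; cleared 0 line(s) (total 0); column heights now [4 5 7 7 0], max=7
Test piece T rot1 at col 0 (width 2): heights before test = [4 5 7 7 0]; fits = True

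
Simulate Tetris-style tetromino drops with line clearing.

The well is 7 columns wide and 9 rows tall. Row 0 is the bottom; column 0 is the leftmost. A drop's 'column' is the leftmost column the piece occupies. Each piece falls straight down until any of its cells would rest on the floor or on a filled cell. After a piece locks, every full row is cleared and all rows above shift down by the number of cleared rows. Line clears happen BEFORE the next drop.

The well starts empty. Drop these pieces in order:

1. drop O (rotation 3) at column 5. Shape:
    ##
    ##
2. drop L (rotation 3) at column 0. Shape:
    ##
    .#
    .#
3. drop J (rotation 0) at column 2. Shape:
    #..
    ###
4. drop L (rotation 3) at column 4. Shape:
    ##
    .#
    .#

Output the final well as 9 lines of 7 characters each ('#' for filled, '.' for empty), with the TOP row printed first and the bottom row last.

Drop 1: O rot3 at col 5 lands with bottom-row=0; cleared 0 line(s) (total 0); column heights now [0 0 0 0 0 2 2], max=2
Drop 2: L rot3 at col 0 lands with bottom-row=0; cleared 0 line(s) (total 0); column heights now [3 3 0 0 0 2 2], max=3
Drop 3: J rot0 at col 2 lands with bottom-row=0; cleared 0 line(s) (total 0); column heights now [3 3 2 1 1 2 2], max=3
Drop 4: L rot3 at col 4 lands with bottom-row=2; cleared 0 line(s) (total 0); column heights now [3 3 2 1 5 5 2], max=5

Answer: .......
.......
.......
.......
....##.
.....#.
##...#.
.##..##
.######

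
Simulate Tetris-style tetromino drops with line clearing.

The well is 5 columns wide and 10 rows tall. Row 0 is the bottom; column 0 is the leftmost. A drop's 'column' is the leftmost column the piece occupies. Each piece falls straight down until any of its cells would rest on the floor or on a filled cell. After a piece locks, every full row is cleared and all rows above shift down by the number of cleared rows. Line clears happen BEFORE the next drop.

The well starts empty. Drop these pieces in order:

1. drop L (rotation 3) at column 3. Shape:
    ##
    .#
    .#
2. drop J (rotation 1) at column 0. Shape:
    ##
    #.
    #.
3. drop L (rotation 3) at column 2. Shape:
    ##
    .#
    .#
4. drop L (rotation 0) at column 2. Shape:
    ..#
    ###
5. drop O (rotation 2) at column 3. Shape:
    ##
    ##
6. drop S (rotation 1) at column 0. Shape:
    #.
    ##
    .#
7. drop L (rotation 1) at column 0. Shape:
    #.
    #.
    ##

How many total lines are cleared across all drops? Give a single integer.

Drop 1: L rot3 at col 3 lands with bottom-row=0; cleared 0 line(s) (total 0); column heights now [0 0 0 3 3], max=3
Drop 2: J rot1 at col 0 lands with bottom-row=0; cleared 0 line(s) (total 0); column heights now [3 3 0 3 3], max=3
Drop 3: L rot3 at col 2 lands with bottom-row=3; cleared 0 line(s) (total 0); column heights now [3 3 6 6 3], max=6
Drop 4: L rot0 at col 2 lands with bottom-row=6; cleared 0 line(s) (total 0); column heights now [3 3 7 7 8], max=8
Drop 5: O rot2 at col 3 lands with bottom-row=8; cleared 0 line(s) (total 0); column heights now [3 3 7 10 10], max=10
Drop 6: S rot1 at col 0 lands with bottom-row=3; cleared 0 line(s) (total 0); column heights now [6 5 7 10 10], max=10
Drop 7: L rot1 at col 0 lands with bottom-row=6; cleared 1 line(s) (total 1); column heights now [8 5 6 9 9], max=9

Answer: 1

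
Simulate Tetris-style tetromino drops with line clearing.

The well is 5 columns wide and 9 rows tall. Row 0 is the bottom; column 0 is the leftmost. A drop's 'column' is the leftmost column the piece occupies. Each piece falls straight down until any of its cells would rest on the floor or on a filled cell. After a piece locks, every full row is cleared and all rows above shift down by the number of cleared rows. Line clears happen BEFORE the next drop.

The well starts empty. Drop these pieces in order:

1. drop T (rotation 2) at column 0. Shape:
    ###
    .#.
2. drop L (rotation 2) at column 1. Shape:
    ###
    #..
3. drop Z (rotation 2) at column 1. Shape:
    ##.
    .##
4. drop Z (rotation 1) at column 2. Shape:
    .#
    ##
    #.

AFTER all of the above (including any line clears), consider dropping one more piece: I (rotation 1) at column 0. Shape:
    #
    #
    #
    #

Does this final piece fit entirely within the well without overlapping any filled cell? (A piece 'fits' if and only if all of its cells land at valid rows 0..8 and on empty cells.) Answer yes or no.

Drop 1: T rot2 at col 0 lands with bottom-row=0; cleared 0 line(s) (total 0); column heights now [2 2 2 0 0], max=2
Drop 2: L rot2 at col 1 lands with bottom-row=2; cleared 0 line(s) (total 0); column heights now [2 4 4 4 0], max=4
Drop 3: Z rot2 at col 1 lands with bottom-row=4; cleared 0 line(s) (total 0); column heights now [2 6 6 5 0], max=6
Drop 4: Z rot1 at col 2 lands with bottom-row=6; cleared 0 line(s) (total 0); column heights now [2 6 8 9 0], max=9
Test piece I rot1 at col 0 (width 1): heights before test = [2 6 8 9 0]; fits = True

Answer: yes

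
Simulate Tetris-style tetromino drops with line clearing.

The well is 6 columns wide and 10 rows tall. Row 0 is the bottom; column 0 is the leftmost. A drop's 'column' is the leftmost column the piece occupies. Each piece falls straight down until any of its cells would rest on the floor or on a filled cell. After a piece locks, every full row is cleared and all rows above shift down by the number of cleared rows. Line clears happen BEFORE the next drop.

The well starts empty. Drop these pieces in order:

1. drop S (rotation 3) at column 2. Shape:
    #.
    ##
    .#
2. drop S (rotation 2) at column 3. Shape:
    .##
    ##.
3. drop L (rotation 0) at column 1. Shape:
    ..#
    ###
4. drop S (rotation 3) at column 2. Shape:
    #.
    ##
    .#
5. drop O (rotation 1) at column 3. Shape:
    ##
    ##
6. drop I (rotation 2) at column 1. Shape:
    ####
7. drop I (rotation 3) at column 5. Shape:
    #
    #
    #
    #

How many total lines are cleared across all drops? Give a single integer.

Answer: 0

Derivation:
Drop 1: S rot3 at col 2 lands with bottom-row=0; cleared 0 line(s) (total 0); column heights now [0 0 3 2 0 0], max=3
Drop 2: S rot2 at col 3 lands with bottom-row=2; cleared 0 line(s) (total 0); column heights now [0 0 3 3 4 4], max=4
Drop 3: L rot0 at col 1 lands with bottom-row=3; cleared 0 line(s) (total 0); column heights now [0 4 4 5 4 4], max=5
Drop 4: S rot3 at col 2 lands with bottom-row=5; cleared 0 line(s) (total 0); column heights now [0 4 8 7 4 4], max=8
Drop 5: O rot1 at col 3 lands with bottom-row=7; cleared 0 line(s) (total 0); column heights now [0 4 8 9 9 4], max=9
Drop 6: I rot2 at col 1 lands with bottom-row=9; cleared 0 line(s) (total 0); column heights now [0 10 10 10 10 4], max=10
Drop 7: I rot3 at col 5 lands with bottom-row=4; cleared 0 line(s) (total 0); column heights now [0 10 10 10 10 8], max=10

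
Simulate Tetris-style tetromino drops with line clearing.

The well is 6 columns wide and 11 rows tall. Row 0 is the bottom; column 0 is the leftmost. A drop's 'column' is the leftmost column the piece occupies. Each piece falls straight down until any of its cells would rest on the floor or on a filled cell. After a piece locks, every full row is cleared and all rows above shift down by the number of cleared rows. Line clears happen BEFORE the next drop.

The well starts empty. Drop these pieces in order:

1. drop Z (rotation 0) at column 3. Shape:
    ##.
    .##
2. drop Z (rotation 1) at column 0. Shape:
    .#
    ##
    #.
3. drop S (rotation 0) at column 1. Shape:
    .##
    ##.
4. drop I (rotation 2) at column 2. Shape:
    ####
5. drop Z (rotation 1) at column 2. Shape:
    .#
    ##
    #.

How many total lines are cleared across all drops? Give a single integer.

Drop 1: Z rot0 at col 3 lands with bottom-row=0; cleared 0 line(s) (total 0); column heights now [0 0 0 2 2 1], max=2
Drop 2: Z rot1 at col 0 lands with bottom-row=0; cleared 0 line(s) (total 0); column heights now [2 3 0 2 2 1], max=3
Drop 3: S rot0 at col 1 lands with bottom-row=3; cleared 0 line(s) (total 0); column heights now [2 4 5 5 2 1], max=5
Drop 4: I rot2 at col 2 lands with bottom-row=5; cleared 0 line(s) (total 0); column heights now [2 4 6 6 6 6], max=6
Drop 5: Z rot1 at col 2 lands with bottom-row=6; cleared 0 line(s) (total 0); column heights now [2 4 8 9 6 6], max=9

Answer: 0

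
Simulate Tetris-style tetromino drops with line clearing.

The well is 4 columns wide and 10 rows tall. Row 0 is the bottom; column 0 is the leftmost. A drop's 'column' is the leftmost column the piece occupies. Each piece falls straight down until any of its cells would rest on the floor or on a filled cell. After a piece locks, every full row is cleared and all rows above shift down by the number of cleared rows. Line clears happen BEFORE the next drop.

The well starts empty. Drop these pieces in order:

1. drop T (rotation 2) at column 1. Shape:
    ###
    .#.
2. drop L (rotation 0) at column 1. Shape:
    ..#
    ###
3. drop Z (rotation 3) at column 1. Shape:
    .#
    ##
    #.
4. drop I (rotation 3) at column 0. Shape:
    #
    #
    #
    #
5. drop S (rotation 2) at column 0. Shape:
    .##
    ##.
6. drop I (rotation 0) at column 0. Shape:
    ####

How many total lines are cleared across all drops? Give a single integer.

Answer: 3

Derivation:
Drop 1: T rot2 at col 1 lands with bottom-row=0; cleared 0 line(s) (total 0); column heights now [0 2 2 2], max=2
Drop 2: L rot0 at col 1 lands with bottom-row=2; cleared 0 line(s) (total 0); column heights now [0 3 3 4], max=4
Drop 3: Z rot3 at col 1 lands with bottom-row=3; cleared 0 line(s) (total 0); column heights now [0 5 6 4], max=6
Drop 4: I rot3 at col 0 lands with bottom-row=0; cleared 2 line(s) (total 2); column heights now [2 3 4 2], max=4
Drop 5: S rot2 at col 0 lands with bottom-row=3; cleared 0 line(s) (total 2); column heights now [4 5 5 2], max=5
Drop 6: I rot0 at col 0 lands with bottom-row=5; cleared 1 line(s) (total 3); column heights now [4 5 5 2], max=5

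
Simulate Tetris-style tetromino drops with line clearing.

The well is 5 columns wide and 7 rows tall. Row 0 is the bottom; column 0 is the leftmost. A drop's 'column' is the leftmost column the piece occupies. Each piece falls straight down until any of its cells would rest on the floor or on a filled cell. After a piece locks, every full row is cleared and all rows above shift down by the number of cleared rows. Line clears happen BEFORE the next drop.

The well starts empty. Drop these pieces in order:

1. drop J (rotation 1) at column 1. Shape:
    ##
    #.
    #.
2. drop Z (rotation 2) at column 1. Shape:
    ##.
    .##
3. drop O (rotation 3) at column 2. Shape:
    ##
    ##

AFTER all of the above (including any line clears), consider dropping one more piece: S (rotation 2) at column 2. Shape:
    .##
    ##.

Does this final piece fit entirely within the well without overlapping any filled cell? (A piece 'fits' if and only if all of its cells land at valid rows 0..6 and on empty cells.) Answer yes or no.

Answer: no

Derivation:
Drop 1: J rot1 at col 1 lands with bottom-row=0; cleared 0 line(s) (total 0); column heights now [0 3 3 0 0], max=3
Drop 2: Z rot2 at col 1 lands with bottom-row=3; cleared 0 line(s) (total 0); column heights now [0 5 5 4 0], max=5
Drop 3: O rot3 at col 2 lands with bottom-row=5; cleared 0 line(s) (total 0); column heights now [0 5 7 7 0], max=7
Test piece S rot2 at col 2 (width 3): heights before test = [0 5 7 7 0]; fits = False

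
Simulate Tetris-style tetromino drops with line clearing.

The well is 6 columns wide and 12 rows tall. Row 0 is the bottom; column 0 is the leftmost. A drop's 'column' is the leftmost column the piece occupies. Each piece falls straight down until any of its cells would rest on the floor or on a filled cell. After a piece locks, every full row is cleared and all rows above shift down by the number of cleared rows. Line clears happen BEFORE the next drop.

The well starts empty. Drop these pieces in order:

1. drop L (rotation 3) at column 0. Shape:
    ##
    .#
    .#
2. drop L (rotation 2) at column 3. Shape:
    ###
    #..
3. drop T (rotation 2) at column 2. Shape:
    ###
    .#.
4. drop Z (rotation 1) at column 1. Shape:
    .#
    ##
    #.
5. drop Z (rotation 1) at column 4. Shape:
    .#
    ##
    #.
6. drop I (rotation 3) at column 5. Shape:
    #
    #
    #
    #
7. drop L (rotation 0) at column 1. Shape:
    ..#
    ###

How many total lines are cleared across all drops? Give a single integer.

Answer: 0

Derivation:
Drop 1: L rot3 at col 0 lands with bottom-row=0; cleared 0 line(s) (total 0); column heights now [3 3 0 0 0 0], max=3
Drop 2: L rot2 at col 3 lands with bottom-row=0; cleared 0 line(s) (total 0); column heights now [3 3 0 2 2 2], max=3
Drop 3: T rot2 at col 2 lands with bottom-row=2; cleared 0 line(s) (total 0); column heights now [3 3 4 4 4 2], max=4
Drop 4: Z rot1 at col 1 lands with bottom-row=3; cleared 0 line(s) (total 0); column heights now [3 5 6 4 4 2], max=6
Drop 5: Z rot1 at col 4 lands with bottom-row=4; cleared 0 line(s) (total 0); column heights now [3 5 6 4 6 7], max=7
Drop 6: I rot3 at col 5 lands with bottom-row=7; cleared 0 line(s) (total 0); column heights now [3 5 6 4 6 11], max=11
Drop 7: L rot0 at col 1 lands with bottom-row=6; cleared 0 line(s) (total 0); column heights now [3 7 7 8 6 11], max=11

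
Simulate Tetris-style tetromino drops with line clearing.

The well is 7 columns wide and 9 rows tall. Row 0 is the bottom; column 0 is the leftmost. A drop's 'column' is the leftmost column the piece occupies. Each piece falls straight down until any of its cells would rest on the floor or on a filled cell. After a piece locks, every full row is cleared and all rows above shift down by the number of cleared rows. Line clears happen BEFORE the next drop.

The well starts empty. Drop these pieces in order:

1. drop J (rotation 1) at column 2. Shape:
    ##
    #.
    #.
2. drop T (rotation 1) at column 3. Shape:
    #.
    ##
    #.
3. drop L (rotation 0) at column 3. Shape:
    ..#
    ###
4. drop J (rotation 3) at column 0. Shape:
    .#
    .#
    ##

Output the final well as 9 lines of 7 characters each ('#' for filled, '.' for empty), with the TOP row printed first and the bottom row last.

Answer: .......
.....#.
...###.
...#...
...##..
...#...
.###...
.##....
###....

Derivation:
Drop 1: J rot1 at col 2 lands with bottom-row=0; cleared 0 line(s) (total 0); column heights now [0 0 3 3 0 0 0], max=3
Drop 2: T rot1 at col 3 lands with bottom-row=3; cleared 0 line(s) (total 0); column heights now [0 0 3 6 5 0 0], max=6
Drop 3: L rot0 at col 3 lands with bottom-row=6; cleared 0 line(s) (total 0); column heights now [0 0 3 7 7 8 0], max=8
Drop 4: J rot3 at col 0 lands with bottom-row=0; cleared 0 line(s) (total 0); column heights now [1 3 3 7 7 8 0], max=8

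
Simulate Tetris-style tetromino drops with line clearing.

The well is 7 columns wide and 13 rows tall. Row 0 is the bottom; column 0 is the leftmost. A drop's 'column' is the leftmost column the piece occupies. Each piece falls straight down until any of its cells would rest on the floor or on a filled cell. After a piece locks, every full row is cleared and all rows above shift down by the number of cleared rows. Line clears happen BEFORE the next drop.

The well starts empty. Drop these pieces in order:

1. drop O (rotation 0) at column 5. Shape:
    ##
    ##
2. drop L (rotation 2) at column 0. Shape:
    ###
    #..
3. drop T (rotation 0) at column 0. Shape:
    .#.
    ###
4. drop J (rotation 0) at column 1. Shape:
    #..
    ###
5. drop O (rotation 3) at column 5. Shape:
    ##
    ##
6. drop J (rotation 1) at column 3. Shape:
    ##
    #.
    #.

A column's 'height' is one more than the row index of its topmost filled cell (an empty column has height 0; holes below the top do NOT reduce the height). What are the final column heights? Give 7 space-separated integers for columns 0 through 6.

Answer: 3 6 5 8 8 4 4

Derivation:
Drop 1: O rot0 at col 5 lands with bottom-row=0; cleared 0 line(s) (total 0); column heights now [0 0 0 0 0 2 2], max=2
Drop 2: L rot2 at col 0 lands with bottom-row=0; cleared 0 line(s) (total 0); column heights now [2 2 2 0 0 2 2], max=2
Drop 3: T rot0 at col 0 lands with bottom-row=2; cleared 0 line(s) (total 0); column heights now [3 4 3 0 0 2 2], max=4
Drop 4: J rot0 at col 1 lands with bottom-row=4; cleared 0 line(s) (total 0); column heights now [3 6 5 5 0 2 2], max=6
Drop 5: O rot3 at col 5 lands with bottom-row=2; cleared 0 line(s) (total 0); column heights now [3 6 5 5 0 4 4], max=6
Drop 6: J rot1 at col 3 lands with bottom-row=5; cleared 0 line(s) (total 0); column heights now [3 6 5 8 8 4 4], max=8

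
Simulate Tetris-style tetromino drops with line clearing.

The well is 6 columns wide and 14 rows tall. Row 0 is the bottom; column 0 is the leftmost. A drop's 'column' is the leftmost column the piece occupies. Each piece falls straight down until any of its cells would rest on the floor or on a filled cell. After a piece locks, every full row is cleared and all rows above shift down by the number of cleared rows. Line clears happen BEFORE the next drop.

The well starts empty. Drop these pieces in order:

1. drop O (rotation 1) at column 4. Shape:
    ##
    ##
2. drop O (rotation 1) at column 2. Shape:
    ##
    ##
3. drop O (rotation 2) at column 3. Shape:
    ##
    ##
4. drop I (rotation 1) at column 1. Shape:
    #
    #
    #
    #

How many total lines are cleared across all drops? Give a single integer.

Answer: 0

Derivation:
Drop 1: O rot1 at col 4 lands with bottom-row=0; cleared 0 line(s) (total 0); column heights now [0 0 0 0 2 2], max=2
Drop 2: O rot1 at col 2 lands with bottom-row=0; cleared 0 line(s) (total 0); column heights now [0 0 2 2 2 2], max=2
Drop 3: O rot2 at col 3 lands with bottom-row=2; cleared 0 line(s) (total 0); column heights now [0 0 2 4 4 2], max=4
Drop 4: I rot1 at col 1 lands with bottom-row=0; cleared 0 line(s) (total 0); column heights now [0 4 2 4 4 2], max=4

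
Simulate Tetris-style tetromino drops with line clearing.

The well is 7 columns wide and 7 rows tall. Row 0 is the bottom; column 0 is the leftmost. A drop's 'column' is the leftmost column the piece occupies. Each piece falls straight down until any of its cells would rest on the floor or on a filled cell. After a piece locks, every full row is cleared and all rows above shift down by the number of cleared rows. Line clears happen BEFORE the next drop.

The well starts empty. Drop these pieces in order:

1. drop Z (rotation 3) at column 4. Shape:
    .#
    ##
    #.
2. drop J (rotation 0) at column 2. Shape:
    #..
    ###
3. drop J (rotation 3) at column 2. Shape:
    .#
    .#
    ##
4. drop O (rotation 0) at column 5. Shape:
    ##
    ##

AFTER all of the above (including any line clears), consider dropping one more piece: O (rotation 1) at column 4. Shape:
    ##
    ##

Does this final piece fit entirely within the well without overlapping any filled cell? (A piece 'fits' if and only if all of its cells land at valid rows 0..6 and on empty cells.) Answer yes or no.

Drop 1: Z rot3 at col 4 lands with bottom-row=0; cleared 0 line(s) (total 0); column heights now [0 0 0 0 2 3 0], max=3
Drop 2: J rot0 at col 2 lands with bottom-row=2; cleared 0 line(s) (total 0); column heights now [0 0 4 3 3 3 0], max=4
Drop 3: J rot3 at col 2 lands with bottom-row=4; cleared 0 line(s) (total 0); column heights now [0 0 5 7 3 3 0], max=7
Drop 4: O rot0 at col 5 lands with bottom-row=3; cleared 0 line(s) (total 0); column heights now [0 0 5 7 3 5 5], max=7
Test piece O rot1 at col 4 (width 2): heights before test = [0 0 5 7 3 5 5]; fits = True

Answer: yes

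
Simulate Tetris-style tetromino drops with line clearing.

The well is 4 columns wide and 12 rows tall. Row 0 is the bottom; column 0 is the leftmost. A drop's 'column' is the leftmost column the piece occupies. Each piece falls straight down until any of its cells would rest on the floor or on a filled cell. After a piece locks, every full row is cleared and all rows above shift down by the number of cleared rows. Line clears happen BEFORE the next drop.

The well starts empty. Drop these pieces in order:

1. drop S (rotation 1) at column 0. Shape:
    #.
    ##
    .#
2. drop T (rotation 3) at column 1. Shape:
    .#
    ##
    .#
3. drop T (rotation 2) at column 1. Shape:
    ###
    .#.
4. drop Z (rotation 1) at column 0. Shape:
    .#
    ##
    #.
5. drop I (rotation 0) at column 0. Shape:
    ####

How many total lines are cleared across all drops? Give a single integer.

Answer: 2

Derivation:
Drop 1: S rot1 at col 0 lands with bottom-row=0; cleared 0 line(s) (total 0); column heights now [3 2 0 0], max=3
Drop 2: T rot3 at col 1 lands with bottom-row=1; cleared 0 line(s) (total 0); column heights now [3 3 4 0], max=4
Drop 3: T rot2 at col 1 lands with bottom-row=4; cleared 0 line(s) (total 0); column heights now [3 6 6 6], max=6
Drop 4: Z rot1 at col 0 lands with bottom-row=5; cleared 1 line(s) (total 1); column heights now [6 7 5 0], max=7
Drop 5: I rot0 at col 0 lands with bottom-row=7; cleared 1 line(s) (total 2); column heights now [6 7 5 0], max=7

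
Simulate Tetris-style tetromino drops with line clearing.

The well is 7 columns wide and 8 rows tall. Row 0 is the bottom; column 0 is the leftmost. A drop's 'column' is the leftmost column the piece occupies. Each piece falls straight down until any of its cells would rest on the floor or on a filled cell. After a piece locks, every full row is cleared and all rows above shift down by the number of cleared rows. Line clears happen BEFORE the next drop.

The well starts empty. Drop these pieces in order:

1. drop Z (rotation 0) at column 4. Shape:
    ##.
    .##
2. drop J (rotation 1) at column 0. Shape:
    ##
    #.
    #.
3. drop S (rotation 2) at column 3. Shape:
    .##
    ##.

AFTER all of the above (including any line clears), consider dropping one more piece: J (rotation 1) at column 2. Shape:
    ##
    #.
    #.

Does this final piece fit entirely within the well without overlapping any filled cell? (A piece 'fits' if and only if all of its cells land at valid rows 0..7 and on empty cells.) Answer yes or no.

Drop 1: Z rot0 at col 4 lands with bottom-row=0; cleared 0 line(s) (total 0); column heights now [0 0 0 0 2 2 1], max=2
Drop 2: J rot1 at col 0 lands with bottom-row=0; cleared 0 line(s) (total 0); column heights now [3 3 0 0 2 2 1], max=3
Drop 3: S rot2 at col 3 lands with bottom-row=2; cleared 0 line(s) (total 0); column heights now [3 3 0 3 4 4 1], max=4
Test piece J rot1 at col 2 (width 2): heights before test = [3 3 0 3 4 4 1]; fits = True

Answer: yes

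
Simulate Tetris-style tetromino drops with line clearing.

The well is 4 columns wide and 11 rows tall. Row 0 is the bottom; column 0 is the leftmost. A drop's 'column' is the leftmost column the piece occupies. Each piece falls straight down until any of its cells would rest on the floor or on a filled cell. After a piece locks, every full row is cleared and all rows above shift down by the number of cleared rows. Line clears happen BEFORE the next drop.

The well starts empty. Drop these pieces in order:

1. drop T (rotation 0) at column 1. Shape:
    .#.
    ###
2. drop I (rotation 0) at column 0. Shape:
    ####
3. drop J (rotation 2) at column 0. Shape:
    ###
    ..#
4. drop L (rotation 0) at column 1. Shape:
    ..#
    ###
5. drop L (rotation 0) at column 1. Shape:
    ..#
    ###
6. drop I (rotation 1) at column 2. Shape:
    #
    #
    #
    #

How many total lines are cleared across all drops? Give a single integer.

Answer: 1

Derivation:
Drop 1: T rot0 at col 1 lands with bottom-row=0; cleared 0 line(s) (total 0); column heights now [0 1 2 1], max=2
Drop 2: I rot0 at col 0 lands with bottom-row=2; cleared 1 line(s) (total 1); column heights now [0 1 2 1], max=2
Drop 3: J rot2 at col 0 lands with bottom-row=2; cleared 0 line(s) (total 1); column heights now [4 4 4 1], max=4
Drop 4: L rot0 at col 1 lands with bottom-row=4; cleared 0 line(s) (total 1); column heights now [4 5 5 6], max=6
Drop 5: L rot0 at col 1 lands with bottom-row=6; cleared 0 line(s) (total 1); column heights now [4 7 7 8], max=8
Drop 6: I rot1 at col 2 lands with bottom-row=7; cleared 0 line(s) (total 1); column heights now [4 7 11 8], max=11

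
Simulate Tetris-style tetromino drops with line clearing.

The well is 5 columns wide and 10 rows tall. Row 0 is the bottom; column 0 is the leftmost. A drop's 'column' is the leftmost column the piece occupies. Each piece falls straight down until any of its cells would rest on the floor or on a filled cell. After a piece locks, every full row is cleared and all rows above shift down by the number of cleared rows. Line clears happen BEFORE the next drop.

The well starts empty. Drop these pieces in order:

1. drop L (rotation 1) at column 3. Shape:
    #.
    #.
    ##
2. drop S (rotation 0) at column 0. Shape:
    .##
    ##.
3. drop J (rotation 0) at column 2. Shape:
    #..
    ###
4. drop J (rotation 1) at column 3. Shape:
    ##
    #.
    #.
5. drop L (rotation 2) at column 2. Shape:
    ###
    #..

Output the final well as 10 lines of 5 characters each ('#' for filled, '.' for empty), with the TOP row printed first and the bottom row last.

Drop 1: L rot1 at col 3 lands with bottom-row=0; cleared 0 line(s) (total 0); column heights now [0 0 0 3 1], max=3
Drop 2: S rot0 at col 0 lands with bottom-row=0; cleared 0 line(s) (total 0); column heights now [1 2 2 3 1], max=3
Drop 3: J rot0 at col 2 lands with bottom-row=3; cleared 0 line(s) (total 0); column heights now [1 2 5 4 4], max=5
Drop 4: J rot1 at col 3 lands with bottom-row=4; cleared 0 line(s) (total 0); column heights now [1 2 5 7 7], max=7
Drop 5: L rot2 at col 2 lands with bottom-row=6; cleared 0 line(s) (total 0); column heights now [1 2 8 8 8], max=8

Answer: .....
.....
..###
..###
...#.
..##.
..###
...#.
.###.
##.##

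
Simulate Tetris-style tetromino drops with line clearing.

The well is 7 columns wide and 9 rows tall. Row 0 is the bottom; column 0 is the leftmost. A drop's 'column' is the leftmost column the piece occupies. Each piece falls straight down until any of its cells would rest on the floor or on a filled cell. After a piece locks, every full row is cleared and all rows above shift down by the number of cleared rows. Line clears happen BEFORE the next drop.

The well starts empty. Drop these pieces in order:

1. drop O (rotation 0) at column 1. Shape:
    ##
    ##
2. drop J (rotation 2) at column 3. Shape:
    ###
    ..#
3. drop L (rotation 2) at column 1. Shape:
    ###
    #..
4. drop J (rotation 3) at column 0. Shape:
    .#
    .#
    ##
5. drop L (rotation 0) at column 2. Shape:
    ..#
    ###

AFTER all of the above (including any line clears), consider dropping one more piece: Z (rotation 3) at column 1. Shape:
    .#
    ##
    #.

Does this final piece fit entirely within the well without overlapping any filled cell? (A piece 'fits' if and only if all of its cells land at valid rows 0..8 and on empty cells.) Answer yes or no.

Drop 1: O rot0 at col 1 lands with bottom-row=0; cleared 0 line(s) (total 0); column heights now [0 2 2 0 0 0 0], max=2
Drop 2: J rot2 at col 3 lands with bottom-row=0; cleared 0 line(s) (total 0); column heights now [0 2 2 2 2 2 0], max=2
Drop 3: L rot2 at col 1 lands with bottom-row=2; cleared 0 line(s) (total 0); column heights now [0 4 4 4 2 2 0], max=4
Drop 4: J rot3 at col 0 lands with bottom-row=4; cleared 0 line(s) (total 0); column heights now [5 7 4 4 2 2 0], max=7
Drop 5: L rot0 at col 2 lands with bottom-row=4; cleared 0 line(s) (total 0); column heights now [5 7 5 5 6 2 0], max=7
Test piece Z rot3 at col 1 (width 2): heights before test = [5 7 5 5 6 2 0]; fits = False

Answer: no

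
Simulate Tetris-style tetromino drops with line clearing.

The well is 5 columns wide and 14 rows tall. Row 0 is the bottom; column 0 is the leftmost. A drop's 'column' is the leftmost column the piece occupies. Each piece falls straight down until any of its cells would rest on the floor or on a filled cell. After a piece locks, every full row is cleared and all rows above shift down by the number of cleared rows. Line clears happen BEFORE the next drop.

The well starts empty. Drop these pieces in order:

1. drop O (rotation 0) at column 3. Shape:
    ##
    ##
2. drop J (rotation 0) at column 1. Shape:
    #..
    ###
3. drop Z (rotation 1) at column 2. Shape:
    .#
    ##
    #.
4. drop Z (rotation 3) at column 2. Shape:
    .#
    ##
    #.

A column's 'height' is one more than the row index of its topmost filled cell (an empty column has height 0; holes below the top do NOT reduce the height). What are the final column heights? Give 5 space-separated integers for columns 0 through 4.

Answer: 0 4 7 8 2

Derivation:
Drop 1: O rot0 at col 3 lands with bottom-row=0; cleared 0 line(s) (total 0); column heights now [0 0 0 2 2], max=2
Drop 2: J rot0 at col 1 lands with bottom-row=2; cleared 0 line(s) (total 0); column heights now [0 4 3 3 2], max=4
Drop 3: Z rot1 at col 2 lands with bottom-row=3; cleared 0 line(s) (total 0); column heights now [0 4 5 6 2], max=6
Drop 4: Z rot3 at col 2 lands with bottom-row=5; cleared 0 line(s) (total 0); column heights now [0 4 7 8 2], max=8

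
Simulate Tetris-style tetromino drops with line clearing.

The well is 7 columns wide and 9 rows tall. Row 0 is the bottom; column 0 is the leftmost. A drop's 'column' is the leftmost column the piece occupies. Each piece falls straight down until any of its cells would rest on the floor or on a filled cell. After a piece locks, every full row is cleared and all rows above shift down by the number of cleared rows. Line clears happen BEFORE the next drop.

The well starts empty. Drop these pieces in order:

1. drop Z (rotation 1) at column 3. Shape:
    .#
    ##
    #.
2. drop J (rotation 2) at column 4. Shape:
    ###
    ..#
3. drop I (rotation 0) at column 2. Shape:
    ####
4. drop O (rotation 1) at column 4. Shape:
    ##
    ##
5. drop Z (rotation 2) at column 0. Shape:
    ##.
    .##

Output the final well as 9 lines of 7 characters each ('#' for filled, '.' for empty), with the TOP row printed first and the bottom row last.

Answer: .......
.......
##..##.
.##.##.
..####.
....###
....#.#
...##..
...#...

Derivation:
Drop 1: Z rot1 at col 3 lands with bottom-row=0; cleared 0 line(s) (total 0); column heights now [0 0 0 2 3 0 0], max=3
Drop 2: J rot2 at col 4 lands with bottom-row=2; cleared 0 line(s) (total 0); column heights now [0 0 0 2 4 4 4], max=4
Drop 3: I rot0 at col 2 lands with bottom-row=4; cleared 0 line(s) (total 0); column heights now [0 0 5 5 5 5 4], max=5
Drop 4: O rot1 at col 4 lands with bottom-row=5; cleared 0 line(s) (total 0); column heights now [0 0 5 5 7 7 4], max=7
Drop 5: Z rot2 at col 0 lands with bottom-row=5; cleared 0 line(s) (total 0); column heights now [7 7 6 5 7 7 4], max=7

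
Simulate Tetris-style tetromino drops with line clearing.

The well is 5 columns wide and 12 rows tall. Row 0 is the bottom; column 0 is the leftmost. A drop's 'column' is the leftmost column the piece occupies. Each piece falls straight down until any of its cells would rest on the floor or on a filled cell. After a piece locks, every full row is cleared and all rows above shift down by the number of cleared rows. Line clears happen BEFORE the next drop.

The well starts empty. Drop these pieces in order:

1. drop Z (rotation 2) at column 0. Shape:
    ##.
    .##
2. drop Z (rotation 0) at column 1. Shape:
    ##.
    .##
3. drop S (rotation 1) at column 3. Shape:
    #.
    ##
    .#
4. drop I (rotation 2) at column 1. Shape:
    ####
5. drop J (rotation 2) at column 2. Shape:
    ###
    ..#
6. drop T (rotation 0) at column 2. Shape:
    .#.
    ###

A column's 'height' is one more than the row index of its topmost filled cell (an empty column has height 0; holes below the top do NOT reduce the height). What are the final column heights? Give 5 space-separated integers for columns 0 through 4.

Answer: 0 4 7 8 7

Derivation:
Drop 1: Z rot2 at col 0 lands with bottom-row=0; cleared 0 line(s) (total 0); column heights now [2 2 1 0 0], max=2
Drop 2: Z rot0 at col 1 lands with bottom-row=1; cleared 0 line(s) (total 0); column heights now [2 3 3 2 0], max=3
Drop 3: S rot1 at col 3 lands with bottom-row=1; cleared 1 line(s) (total 1); column heights now [0 2 2 3 2], max=3
Drop 4: I rot2 at col 1 lands with bottom-row=3; cleared 0 line(s) (total 1); column heights now [0 4 4 4 4], max=4
Drop 5: J rot2 at col 2 lands with bottom-row=4; cleared 0 line(s) (total 1); column heights now [0 4 6 6 6], max=6
Drop 6: T rot0 at col 2 lands with bottom-row=6; cleared 0 line(s) (total 1); column heights now [0 4 7 8 7], max=8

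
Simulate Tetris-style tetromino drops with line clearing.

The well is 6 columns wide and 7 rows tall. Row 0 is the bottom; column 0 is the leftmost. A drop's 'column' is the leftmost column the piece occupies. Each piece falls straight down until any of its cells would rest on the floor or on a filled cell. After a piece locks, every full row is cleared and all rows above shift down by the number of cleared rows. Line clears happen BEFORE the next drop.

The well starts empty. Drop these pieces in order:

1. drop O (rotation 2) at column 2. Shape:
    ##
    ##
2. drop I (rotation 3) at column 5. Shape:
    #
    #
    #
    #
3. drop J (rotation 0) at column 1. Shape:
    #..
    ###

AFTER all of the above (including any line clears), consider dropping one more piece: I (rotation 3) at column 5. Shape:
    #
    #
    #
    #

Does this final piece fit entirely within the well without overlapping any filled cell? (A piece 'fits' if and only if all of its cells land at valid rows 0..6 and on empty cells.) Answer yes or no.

Answer: no

Derivation:
Drop 1: O rot2 at col 2 lands with bottom-row=0; cleared 0 line(s) (total 0); column heights now [0 0 2 2 0 0], max=2
Drop 2: I rot3 at col 5 lands with bottom-row=0; cleared 0 line(s) (total 0); column heights now [0 0 2 2 0 4], max=4
Drop 3: J rot0 at col 1 lands with bottom-row=2; cleared 0 line(s) (total 0); column heights now [0 4 3 3 0 4], max=4
Test piece I rot3 at col 5 (width 1): heights before test = [0 4 3 3 0 4]; fits = False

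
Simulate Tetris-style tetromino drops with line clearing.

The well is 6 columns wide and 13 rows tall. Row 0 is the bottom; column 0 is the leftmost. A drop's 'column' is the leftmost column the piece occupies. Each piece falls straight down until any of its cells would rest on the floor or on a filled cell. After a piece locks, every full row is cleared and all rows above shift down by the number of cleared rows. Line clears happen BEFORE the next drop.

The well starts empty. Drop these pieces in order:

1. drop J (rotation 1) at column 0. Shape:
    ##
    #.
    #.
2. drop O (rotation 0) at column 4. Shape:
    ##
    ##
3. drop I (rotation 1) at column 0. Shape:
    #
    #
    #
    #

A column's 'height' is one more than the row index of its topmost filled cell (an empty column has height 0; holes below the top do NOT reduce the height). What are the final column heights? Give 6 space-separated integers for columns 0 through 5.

Drop 1: J rot1 at col 0 lands with bottom-row=0; cleared 0 line(s) (total 0); column heights now [3 3 0 0 0 0], max=3
Drop 2: O rot0 at col 4 lands with bottom-row=0; cleared 0 line(s) (total 0); column heights now [3 3 0 0 2 2], max=3
Drop 3: I rot1 at col 0 lands with bottom-row=3; cleared 0 line(s) (total 0); column heights now [7 3 0 0 2 2], max=7

Answer: 7 3 0 0 2 2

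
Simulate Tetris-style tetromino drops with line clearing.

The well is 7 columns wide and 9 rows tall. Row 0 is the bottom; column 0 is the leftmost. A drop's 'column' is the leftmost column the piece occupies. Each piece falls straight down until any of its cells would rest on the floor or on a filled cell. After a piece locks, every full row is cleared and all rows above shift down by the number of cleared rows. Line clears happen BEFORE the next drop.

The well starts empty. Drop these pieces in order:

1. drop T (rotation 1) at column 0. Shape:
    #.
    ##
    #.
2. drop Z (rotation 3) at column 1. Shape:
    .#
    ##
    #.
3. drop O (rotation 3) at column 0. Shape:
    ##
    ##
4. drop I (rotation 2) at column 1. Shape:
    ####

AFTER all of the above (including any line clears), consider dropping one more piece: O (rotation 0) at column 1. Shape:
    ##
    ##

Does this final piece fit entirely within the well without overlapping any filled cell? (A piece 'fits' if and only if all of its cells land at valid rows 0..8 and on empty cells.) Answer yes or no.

Answer: yes

Derivation:
Drop 1: T rot1 at col 0 lands with bottom-row=0; cleared 0 line(s) (total 0); column heights now [3 2 0 0 0 0 0], max=3
Drop 2: Z rot3 at col 1 lands with bottom-row=2; cleared 0 line(s) (total 0); column heights now [3 4 5 0 0 0 0], max=5
Drop 3: O rot3 at col 0 lands with bottom-row=4; cleared 0 line(s) (total 0); column heights now [6 6 5 0 0 0 0], max=6
Drop 4: I rot2 at col 1 lands with bottom-row=6; cleared 0 line(s) (total 0); column heights now [6 7 7 7 7 0 0], max=7
Test piece O rot0 at col 1 (width 2): heights before test = [6 7 7 7 7 0 0]; fits = True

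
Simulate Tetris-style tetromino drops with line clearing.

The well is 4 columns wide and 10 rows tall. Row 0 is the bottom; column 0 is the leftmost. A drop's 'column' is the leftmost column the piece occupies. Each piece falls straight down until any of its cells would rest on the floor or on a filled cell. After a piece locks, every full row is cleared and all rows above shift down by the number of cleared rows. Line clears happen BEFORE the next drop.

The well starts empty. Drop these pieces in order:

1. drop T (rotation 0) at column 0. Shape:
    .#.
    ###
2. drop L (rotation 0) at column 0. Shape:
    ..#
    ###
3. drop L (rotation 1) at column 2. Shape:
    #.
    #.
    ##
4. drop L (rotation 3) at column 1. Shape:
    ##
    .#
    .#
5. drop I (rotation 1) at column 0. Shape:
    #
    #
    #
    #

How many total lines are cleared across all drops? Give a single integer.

Drop 1: T rot0 at col 0 lands with bottom-row=0; cleared 0 line(s) (total 0); column heights now [1 2 1 0], max=2
Drop 2: L rot0 at col 0 lands with bottom-row=2; cleared 0 line(s) (total 0); column heights now [3 3 4 0], max=4
Drop 3: L rot1 at col 2 lands with bottom-row=4; cleared 0 line(s) (total 0); column heights now [3 3 7 5], max=7
Drop 4: L rot3 at col 1 lands with bottom-row=7; cleared 0 line(s) (total 0); column heights now [3 10 10 5], max=10
Drop 5: I rot1 at col 0 lands with bottom-row=3; cleared 0 line(s) (total 0); column heights now [7 10 10 5], max=10

Answer: 0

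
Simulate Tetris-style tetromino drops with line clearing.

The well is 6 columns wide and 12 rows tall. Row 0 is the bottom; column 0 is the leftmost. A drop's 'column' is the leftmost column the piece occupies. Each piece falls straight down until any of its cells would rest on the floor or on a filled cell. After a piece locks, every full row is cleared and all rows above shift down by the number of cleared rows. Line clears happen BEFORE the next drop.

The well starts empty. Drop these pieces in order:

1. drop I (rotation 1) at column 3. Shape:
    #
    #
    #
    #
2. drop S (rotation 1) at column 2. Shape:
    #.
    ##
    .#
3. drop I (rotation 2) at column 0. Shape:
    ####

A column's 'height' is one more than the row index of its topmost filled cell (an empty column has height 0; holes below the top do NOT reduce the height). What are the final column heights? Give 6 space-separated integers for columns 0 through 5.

Drop 1: I rot1 at col 3 lands with bottom-row=0; cleared 0 line(s) (total 0); column heights now [0 0 0 4 0 0], max=4
Drop 2: S rot1 at col 2 lands with bottom-row=4; cleared 0 line(s) (total 0); column heights now [0 0 7 6 0 0], max=7
Drop 3: I rot2 at col 0 lands with bottom-row=7; cleared 0 line(s) (total 0); column heights now [8 8 8 8 0 0], max=8

Answer: 8 8 8 8 0 0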